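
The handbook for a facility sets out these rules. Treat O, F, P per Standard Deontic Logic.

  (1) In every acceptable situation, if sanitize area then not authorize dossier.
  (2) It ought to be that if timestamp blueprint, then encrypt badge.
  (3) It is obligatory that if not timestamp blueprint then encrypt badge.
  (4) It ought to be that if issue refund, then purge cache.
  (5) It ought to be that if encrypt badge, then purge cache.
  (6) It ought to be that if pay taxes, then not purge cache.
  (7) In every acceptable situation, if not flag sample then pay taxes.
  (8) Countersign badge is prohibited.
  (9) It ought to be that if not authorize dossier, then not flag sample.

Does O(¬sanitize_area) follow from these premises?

Premises 2 and 3 are O(timestamp_blueprint → encrypt_badge) and O(¬timestamp_blueprint → encrypt_badge); every ideal world satisfies timestamp_blueprint or ¬timestamp_blueprint, so in either case encrypt_badge holds — hence O(encrypt_badge).
Applying K to premise 5 (O(encrypt_badge → purge_cache)) and O(encrypt_badge) yields O(purge_cache).
Premise 6, O(pay_taxes → ¬purge_cache), contraposes to O(purge_cache → ¬pay_taxes); with O(purge_cache) we get O(¬pay_taxes).
Premise 7 is O(¬flag_sample → pay_taxes); contrapositively O(¬pay_taxes → flag_sample). Since O(¬pay_taxes) holds, K gives O(flag_sample).
The contrapositive of premise 9 (O(¬authorize_dossier → ¬flag_sample)) is O(flag_sample → authorize_dossier), and O(flag_sample) is already established, so O(authorize_dossier).
Premise 1, O(sanitize_area → ¬authorize_dossier), contraposes to O(authorize_dossier → ¬sanitize_area); with O(authorize_dossier) we get O(¬sanitize_area).
Premises 4, 8 do not contribute to this derivation.
So O(¬sanitize_area) follows.

Yes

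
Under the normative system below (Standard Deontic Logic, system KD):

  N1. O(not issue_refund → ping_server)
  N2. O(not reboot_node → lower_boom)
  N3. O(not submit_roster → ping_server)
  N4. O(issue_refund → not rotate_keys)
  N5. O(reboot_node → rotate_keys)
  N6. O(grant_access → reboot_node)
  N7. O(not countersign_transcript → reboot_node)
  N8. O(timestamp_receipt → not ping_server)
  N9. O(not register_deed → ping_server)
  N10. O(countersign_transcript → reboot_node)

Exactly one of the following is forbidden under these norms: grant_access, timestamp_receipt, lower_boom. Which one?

Premises 10 and 7 are O(countersign_transcript → reboot_node) and O(not countersign_transcript → reboot_node); every ideal world satisfies countersign_transcript or not countersign_transcript, so in either case reboot_node holds — hence O(reboot_node).
With premise 5, O(reboot_node → rotate_keys), the K-axiom yields O(rotate_keys).
Premise 4, O(issue_refund → not rotate_keys), contraposes to O(rotate_keys → not issue_refund); with O(rotate_keys) we get O(not issue_refund).
From O(not issue_refund) and premise 1, O(not issue_refund → ping_server), we obtain O(ping_server).
Premise 8 is O(timestamp_receipt → not ping_server); contrapositively O(ping_server → not timestamp_receipt). Since O(ping_server) holds, K gives O(not timestamp_receipt).
So O(not timestamp_receipt) holds, i.e. timestamp_receipt is forbidden. None of the other listed options is forbidden under the premises.

timestamp_receipt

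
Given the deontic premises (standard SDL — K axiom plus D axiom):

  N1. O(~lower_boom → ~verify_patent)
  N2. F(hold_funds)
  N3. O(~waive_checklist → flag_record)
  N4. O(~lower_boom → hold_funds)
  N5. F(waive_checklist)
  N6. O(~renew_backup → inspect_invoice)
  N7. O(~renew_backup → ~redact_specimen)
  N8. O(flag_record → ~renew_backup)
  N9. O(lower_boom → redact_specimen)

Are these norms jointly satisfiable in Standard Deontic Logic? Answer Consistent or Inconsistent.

Inconsistent

Premise 2, F(hold_funds), is equivalent to O(~hold_funds).
Premise 4 is O(~lower_boom → hold_funds); contrapositively O(~hold_funds → lower_boom). Since O(~hold_funds) holds, K gives O(lower_boom).
Applying K to premise 9 (O(lower_boom → redact_specimen)) and O(lower_boom) yields O(redact_specimen).
The contrapositive of premise 7 (O(~renew_backup → ~redact_specimen)) is O(redact_specimen → renew_backup), and O(redact_specimen) is already established, so O(renew_backup).
Premise 8, O(flag_record → ~renew_backup), contraposes to O(renew_backup → ~flag_record); with O(renew_backup) we get O(~flag_record).
Premise 3, O(~waive_checklist → flag_record), contraposes to O(~flag_record → waive_checklist); with O(~flag_record) we get O(waive_checklist).
Yet premise 5 is F(waive_checklist), i.e. O(~waive_checklist).
We now have both O(waive_checklist) and O(~waive_checklist) — waive_checklist is simultaneously obligatory and forbidden, violating the D-axiom.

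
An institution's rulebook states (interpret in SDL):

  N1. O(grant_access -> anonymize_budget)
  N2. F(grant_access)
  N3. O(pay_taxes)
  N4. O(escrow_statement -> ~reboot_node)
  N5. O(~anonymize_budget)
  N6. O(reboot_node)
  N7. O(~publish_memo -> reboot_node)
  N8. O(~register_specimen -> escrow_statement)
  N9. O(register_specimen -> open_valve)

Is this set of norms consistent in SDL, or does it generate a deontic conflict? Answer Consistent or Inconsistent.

Consistent

Premise 1 is O(grant_access -> anonymize_budget), but O(grant_access) is not derivable from the premises, so it does not yield O(anonymize_budget).
So O(anonymize_budget) is not derivable, and the apparent clash with O(~anonymize_budget) does not arise.
A world satisfying every obligation exists (e.g. anonymize_budget=false, escrow_statement=false, grant_access=false, open_valve=true, pay_taxes=true, publish_memo=false, reboot_node=true, register_specimen=true); no atom is both obligatory and forbidden, so the set is consistent.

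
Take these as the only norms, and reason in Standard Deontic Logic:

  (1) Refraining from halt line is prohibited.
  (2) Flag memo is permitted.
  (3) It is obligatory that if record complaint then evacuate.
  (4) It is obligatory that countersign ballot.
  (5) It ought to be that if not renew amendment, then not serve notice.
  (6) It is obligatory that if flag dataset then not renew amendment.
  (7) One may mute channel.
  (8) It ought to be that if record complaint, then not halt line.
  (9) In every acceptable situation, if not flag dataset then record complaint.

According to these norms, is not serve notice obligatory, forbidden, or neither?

Obligatory

F(¬halt_line) at premise 1 means O(halt_line).
The contrapositive of premise 8 (O(record_complaint → ¬halt_line)) is O(halt_line → ¬record_complaint), and O(halt_line) is already established, so O(¬record_complaint).
The contrapositive of premise 9 (O(¬flag_dataset → record_complaint)) is O(¬record_complaint → flag_dataset), and O(¬record_complaint) is already established, so O(flag_dataset).
Premise 6 is O(flag_dataset → ¬renew_amendment); since O(flag_dataset), deontic closure gives O(¬renew_amendment).
Premise 5 is O(¬renew_amendment → ¬serve_notice); since O(¬renew_amendment), deontic closure gives O(¬serve_notice).
Premises 2, 3, 4, 7 do not contribute to this derivation.
Hence ¬serve_notice is obligatory.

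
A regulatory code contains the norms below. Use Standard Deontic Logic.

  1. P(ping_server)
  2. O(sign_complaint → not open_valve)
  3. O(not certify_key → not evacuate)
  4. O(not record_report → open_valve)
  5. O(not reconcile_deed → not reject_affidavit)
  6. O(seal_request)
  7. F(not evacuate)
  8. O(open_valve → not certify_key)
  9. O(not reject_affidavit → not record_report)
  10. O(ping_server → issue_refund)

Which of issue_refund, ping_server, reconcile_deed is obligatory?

reconcile_deed

Premise 7 is F(not evacuate), i.e. O(evacuate).
Premise 3 is O(not certify_key → not evacuate); contrapositively O(evacuate → certify_key). Since O(evacuate) holds, K gives O(certify_key).
The contrapositive of premise 8 (O(open_valve → not certify_key)) is O(certify_key → not open_valve), and O(certify_key) is already established, so O(not open_valve).
The contrapositive of premise 4 (O(not record_report → open_valve)) is O(not open_valve → record_report), and O(not open_valve) is already established, so O(record_report).
Premise 9 is O(not reject_affidavit → not record_report); contrapositively O(record_report → reject_affidavit). Since O(record_report) holds, K gives O(reject_affidavit).
The contrapositive of premise 5 (O(not reconcile_deed → not reject_affidavit)) is O(reject_affidavit → reconcile_deed), and O(reject_affidavit) is already established, so O(reconcile_deed).
So O(reconcile_deed) holds — reconcile_deed is obligatory. None of the other listed options is made obligatory by any chain of premises.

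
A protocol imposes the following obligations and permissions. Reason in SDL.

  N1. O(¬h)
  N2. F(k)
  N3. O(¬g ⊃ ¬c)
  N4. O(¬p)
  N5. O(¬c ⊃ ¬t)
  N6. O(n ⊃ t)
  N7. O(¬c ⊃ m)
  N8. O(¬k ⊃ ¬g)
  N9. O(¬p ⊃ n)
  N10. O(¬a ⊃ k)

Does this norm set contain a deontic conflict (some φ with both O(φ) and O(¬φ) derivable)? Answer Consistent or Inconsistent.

Premise 4 gives O(¬p).
With premise 9, O(¬p ⊃ n), the K-axiom yields O(n).
Premise 6 is O(n ⊃ t); since O(n), deontic closure gives O(t).
The contrapositive of premise 5 (O(¬c ⊃ ¬t)) is O(t ⊃ c), and O(t) is already established, so O(c).
Premise 3, O(¬g ⊃ ¬c), contraposes to O(c ⊃ g); with O(c) we get O(g).
Premise 8, O(¬k ⊃ ¬g), contraposes to O(g ⊃ k); with O(g) we get O(k).
However, F(k) at premise 2 amounts to O(¬k).
We now have both O(k) and O(¬k) — k is simultaneously obligatory and forbidden, violating the D-axiom.

Inconsistent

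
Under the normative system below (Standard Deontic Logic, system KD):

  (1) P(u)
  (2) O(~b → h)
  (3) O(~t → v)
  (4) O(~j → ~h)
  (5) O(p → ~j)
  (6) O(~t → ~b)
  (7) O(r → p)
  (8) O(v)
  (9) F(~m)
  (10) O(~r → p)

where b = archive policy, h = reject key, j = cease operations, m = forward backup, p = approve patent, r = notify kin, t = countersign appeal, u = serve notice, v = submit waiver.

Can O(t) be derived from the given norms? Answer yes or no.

By case analysis on r: premise 7 gives O(r → p) and premise 10 gives O(~r → p), so O(p) either way.
Premise 5 is O(p → ~j); since O(p), deontic closure gives O(~j).
Premise 4 is O(~j → ~h); since O(~j), deontic closure gives O(~h).
Premise 2, O(~b → h), contraposes to O(~h → b); with O(~h) we get O(b).
The contrapositive of premise 6 (O(~t → ~b)) is O(b → t), and O(b) is already established, so O(t).
Premises 1, 3, 8, 9 do not contribute to this derivation.
So O(t) follows.

Yes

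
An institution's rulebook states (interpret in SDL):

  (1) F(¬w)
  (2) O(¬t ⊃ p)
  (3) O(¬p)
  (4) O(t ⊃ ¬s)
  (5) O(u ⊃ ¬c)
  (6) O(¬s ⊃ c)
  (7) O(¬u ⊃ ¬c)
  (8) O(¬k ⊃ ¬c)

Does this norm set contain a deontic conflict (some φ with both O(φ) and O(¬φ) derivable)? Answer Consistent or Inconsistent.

Premises 5 and 7 are O(u ⊃ ¬c) and O(¬u ⊃ ¬c); every ideal world satisfies u or ¬u, so in either case ¬c holds — hence O(¬c).
The contrapositive of premise 6 (O(¬s ⊃ c)) is O(¬c ⊃ s), and O(¬c) is already established, so O(s).
Premise 4, O(t ⊃ ¬s), contraposes to O(s ⊃ ¬t); with O(s) we get O(¬t).
Premise 2 is O(¬t ⊃ p); since O(¬t), deontic closure gives O(p).
But premise 3 directly asserts O(¬p).
We now have both O(p) and O(¬p) — p is simultaneously obligatory and forbidden, violating the D-axiom.

Inconsistent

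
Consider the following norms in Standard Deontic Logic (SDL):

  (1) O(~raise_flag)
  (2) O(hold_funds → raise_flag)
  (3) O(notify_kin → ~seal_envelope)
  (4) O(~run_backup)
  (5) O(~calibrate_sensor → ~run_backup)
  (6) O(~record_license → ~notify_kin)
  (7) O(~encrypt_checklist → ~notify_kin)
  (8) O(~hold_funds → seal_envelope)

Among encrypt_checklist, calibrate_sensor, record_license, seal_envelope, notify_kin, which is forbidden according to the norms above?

notify_kin

From premise 1 we have O(~raise_flag).
Premise 2, O(hold_funds → raise_flag), contraposes to O(~raise_flag → ~hold_funds); with O(~raise_flag) we get O(~hold_funds).
With premise 8, O(~hold_funds → seal_envelope), the K-axiom yields O(seal_envelope).
Premise 3 is O(notify_kin → ~seal_envelope); contrapositively O(seal_envelope → ~notify_kin). Since O(seal_envelope) holds, K gives O(~notify_kin).
So O(~notify_kin) holds, i.e. notify_kin is forbidden. None of the other listed options is forbidden under the premises.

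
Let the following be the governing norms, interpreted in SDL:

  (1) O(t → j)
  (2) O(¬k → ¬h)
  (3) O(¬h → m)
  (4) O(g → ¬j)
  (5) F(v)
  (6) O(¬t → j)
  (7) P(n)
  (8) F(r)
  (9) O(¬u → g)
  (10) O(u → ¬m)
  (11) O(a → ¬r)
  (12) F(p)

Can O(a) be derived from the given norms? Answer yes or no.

Premise 11 is O(a → ¬r); even if O(¬r) held, inferring O(a) would be affirming the consequent — invalid.
No other premise forces O(a). An ideal world satisfying every premise can still have a false, so O(a) is not derivable.

No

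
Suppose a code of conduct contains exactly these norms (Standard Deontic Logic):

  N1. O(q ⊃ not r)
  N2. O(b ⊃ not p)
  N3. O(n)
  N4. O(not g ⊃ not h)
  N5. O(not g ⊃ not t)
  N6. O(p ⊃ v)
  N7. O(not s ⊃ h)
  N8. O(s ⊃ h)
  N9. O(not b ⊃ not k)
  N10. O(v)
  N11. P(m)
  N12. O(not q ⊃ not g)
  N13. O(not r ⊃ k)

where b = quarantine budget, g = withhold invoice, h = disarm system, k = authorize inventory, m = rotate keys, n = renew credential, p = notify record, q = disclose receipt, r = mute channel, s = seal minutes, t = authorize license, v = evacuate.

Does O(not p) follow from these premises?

By case analysis on not s: premise 7 gives O(not s ⊃ h) and premise 8 gives O(s ⊃ h), so O(h) either way.
Premise 4, O(not g ⊃ not h), contraposes to O(h ⊃ g); with O(h) we get O(g).
Premise 12, O(not q ⊃ not g), contraposes to O(g ⊃ q); with O(g) we get O(q).
From O(q) and premise 1, O(q ⊃ not r), we obtain O(not r).
With premise 13, O(not r ⊃ k), the K-axiom yields O(k).
The contrapositive of premise 9 (O(not b ⊃ not k)) is O(k ⊃ b), and O(k) is already established, so O(b).
From O(b) and premise 2, O(b ⊃ not p), we obtain O(not p).
Premises 3, 5, 6, 10, 11 do not contribute to this derivation.
So O(not p) follows.

Yes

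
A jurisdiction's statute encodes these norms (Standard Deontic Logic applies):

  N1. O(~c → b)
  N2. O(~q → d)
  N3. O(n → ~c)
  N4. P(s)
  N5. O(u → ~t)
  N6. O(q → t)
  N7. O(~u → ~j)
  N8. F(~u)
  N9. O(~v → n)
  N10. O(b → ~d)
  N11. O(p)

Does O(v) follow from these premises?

Premise 8, F(~u), is equivalent to O(u).
Applying K to premise 5 (O(u → ~t)) and O(u) yields O(~t).
Premise 6, O(q → t), contraposes to O(~t → ~q); with O(~t) we get O(~q).
From O(~q) and premise 2, O(~q → d), we obtain O(d).
Premise 10 is O(b → ~d); contrapositively O(d → ~b). Since O(d) holds, K gives O(~b).
Premise 1, O(~c → b), contraposes to O(~b → c); with O(~b) we get O(c).
Premise 3 is O(n → ~c); contrapositively O(c → ~n). Since O(c) holds, K gives O(~n).
Premise 9, O(~v → n), contraposes to O(~n → v); with O(~n) we get O(v).
Premises 4, 7, 11 do not contribute to this derivation.
So O(v) follows.

Yes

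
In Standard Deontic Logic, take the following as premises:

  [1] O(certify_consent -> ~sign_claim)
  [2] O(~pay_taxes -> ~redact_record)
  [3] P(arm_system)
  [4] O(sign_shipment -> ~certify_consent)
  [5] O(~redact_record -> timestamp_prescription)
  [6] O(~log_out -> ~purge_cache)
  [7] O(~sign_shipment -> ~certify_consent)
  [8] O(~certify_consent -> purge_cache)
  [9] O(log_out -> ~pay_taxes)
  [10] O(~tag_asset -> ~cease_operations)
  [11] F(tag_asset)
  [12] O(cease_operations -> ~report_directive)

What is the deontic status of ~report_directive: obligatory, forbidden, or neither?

Neither

Premise 12 is O(cease_operations -> ~report_directive), but O(cease_operations) is not derivable from the premises, so it does not yield O(~report_directive).
No premise or chain of K-axiom applications forces O(~report_directive), and none forces O(report_directive). So ~report_directive is neither obligatory nor forbidden under these norms.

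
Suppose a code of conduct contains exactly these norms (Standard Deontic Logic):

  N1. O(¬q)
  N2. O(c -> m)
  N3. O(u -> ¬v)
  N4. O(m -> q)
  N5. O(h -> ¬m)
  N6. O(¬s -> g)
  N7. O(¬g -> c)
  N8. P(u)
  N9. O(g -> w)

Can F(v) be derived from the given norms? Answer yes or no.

Premise 3 is O(u -> ¬v), but O(u) is not derivable from the premises (the permission P(u) asserts only ¬O(¬u), not O(u)), so it does not yield O(¬v).
No other premise forces O(¬v). An ideal world satisfying every premise can still have v true, so F(v) is not derivable.

No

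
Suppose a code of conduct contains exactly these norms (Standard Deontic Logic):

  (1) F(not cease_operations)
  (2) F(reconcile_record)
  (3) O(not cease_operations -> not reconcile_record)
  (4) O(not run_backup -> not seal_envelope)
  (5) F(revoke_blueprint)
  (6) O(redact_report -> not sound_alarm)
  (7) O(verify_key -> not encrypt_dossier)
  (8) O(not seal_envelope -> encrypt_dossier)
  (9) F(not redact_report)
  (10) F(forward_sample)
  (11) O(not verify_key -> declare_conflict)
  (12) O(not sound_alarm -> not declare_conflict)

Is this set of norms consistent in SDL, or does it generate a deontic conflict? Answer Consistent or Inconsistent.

Consistent

Premise 3 is O(not cease_operations -> not reconcile_record); even if O(not reconcile_record) held, inferring O(not cease_operations) would be affirming the consequent — invalid.
So O(not cease_operations) is not derivable, and the apparent clash with O(cease_operations) does not arise.
A world satisfying every obligation exists (e.g. cease_operations=true, declare_conflict=false, encrypt_dossier=false, forward_sample=false, reconcile_record=false, redact_report=true, revoke_blueprint=false, run_backup=true, seal_envelope=true, sound_alarm=false, verify_key=true); no atom is both obligatory and forbidden, so the set is consistent.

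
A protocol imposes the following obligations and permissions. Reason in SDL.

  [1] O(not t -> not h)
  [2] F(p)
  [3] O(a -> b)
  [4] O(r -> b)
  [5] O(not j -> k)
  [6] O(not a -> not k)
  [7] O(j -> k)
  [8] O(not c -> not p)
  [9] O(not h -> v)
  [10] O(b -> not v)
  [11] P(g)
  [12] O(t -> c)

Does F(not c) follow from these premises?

Yes

Premises 5 and 7 cover both cases: O(not j -> k) and O(j -> k). Since not j ∨ j is a tautology, O(k) follows.
Premise 6 is O(not a -> not k); contrapositively O(k -> a). Since O(k) holds, K gives O(a).
With premise 3, O(a -> b), the K-axiom yields O(b).
From O(b) and premise 10, O(b -> not v), we obtain O(not v).
The contrapositive of premise 9 (O(not h -> v)) is O(not v -> h), and O(not v) is already established, so O(h).
The contrapositive of premise 1 (O(not t -> not h)) is O(h -> t), and O(h) is already established, so O(t).
With premise 12, O(t -> c), the K-axiom yields O(c).
Premises 2, 4, 8, 11 do not contribute to this derivation.
So O(c) holds, i.e. F(not c). The claim follows.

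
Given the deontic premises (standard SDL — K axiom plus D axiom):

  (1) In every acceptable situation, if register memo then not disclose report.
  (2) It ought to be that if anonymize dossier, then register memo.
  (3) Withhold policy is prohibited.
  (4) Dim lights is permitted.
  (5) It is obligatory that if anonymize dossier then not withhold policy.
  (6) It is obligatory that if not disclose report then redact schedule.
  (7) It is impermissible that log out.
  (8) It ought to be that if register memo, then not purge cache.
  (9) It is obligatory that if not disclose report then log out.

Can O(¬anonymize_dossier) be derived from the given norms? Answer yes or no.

Premise 7, F(log_out), is equivalent to O(¬log_out).
Premise 9 is O(¬disclose_report → log_out); contrapositively O(¬log_out → disclose_report). Since O(¬log_out) holds, K gives O(disclose_report).
Premise 1, O(register_memo → ¬disclose_report), contraposes to O(disclose_report → ¬register_memo); with O(disclose_report) we get O(¬register_memo).
The contrapositive of premise 2 (O(anonymize_dossier → register_memo)) is O(¬register_memo → ¬anonymize_dossier), and O(¬register_memo) is already established, so O(¬anonymize_dossier).
Premises 3, 4, 5, 6, 8 do not contribute to this derivation.
So O(¬anonymize_dossier) follows.

Yes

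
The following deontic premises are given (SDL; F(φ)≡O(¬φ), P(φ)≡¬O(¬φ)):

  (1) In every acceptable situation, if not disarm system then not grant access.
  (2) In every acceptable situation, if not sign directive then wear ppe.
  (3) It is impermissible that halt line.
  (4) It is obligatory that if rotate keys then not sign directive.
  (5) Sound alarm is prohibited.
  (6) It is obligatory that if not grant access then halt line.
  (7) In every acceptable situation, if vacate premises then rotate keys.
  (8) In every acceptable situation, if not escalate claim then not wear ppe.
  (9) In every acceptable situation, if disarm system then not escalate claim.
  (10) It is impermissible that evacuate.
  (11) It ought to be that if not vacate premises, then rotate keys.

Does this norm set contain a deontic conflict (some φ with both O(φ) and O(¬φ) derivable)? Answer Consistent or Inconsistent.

Inconsistent

Premises 11 and 7 are O(¬vacate_premises → rotate_keys) and O(vacate_premises → rotate_keys); every ideal world satisfies ¬vacate_premises or vacate_premises, so in either case rotate_keys holds — hence O(rotate_keys).
Premise 4 is O(rotate_keys → ¬sign_directive); since O(rotate_keys), deontic closure gives O(¬sign_directive).
With premise 2, O(¬sign_directive → wear_ppe), the K-axiom yields O(wear_ppe).
Premise 8 is O(¬escalate_claim → ¬wear_ppe); contrapositively O(wear_ppe → escalate_claim). Since O(wear_ppe) holds, K gives O(escalate_claim).
The contrapositive of premise 9 (O(disarm_system → ¬escalate_claim)) is O(escalate_claim → ¬disarm_system), and O(escalate_claim) is already established, so O(¬disarm_system).
From O(¬disarm_system) and premise 1, O(¬disarm_system → ¬grant_access), we obtain O(¬grant_access).
With premise 6, O(¬grant_access → halt_line), the K-axiom yields O(halt_line).
Yet premise 3 is F(halt_line), i.e. O(¬halt_line).
We now have both O(halt_line) and O(¬halt_line) — halt_line is simultaneously obligatory and forbidden, violating the D-axiom.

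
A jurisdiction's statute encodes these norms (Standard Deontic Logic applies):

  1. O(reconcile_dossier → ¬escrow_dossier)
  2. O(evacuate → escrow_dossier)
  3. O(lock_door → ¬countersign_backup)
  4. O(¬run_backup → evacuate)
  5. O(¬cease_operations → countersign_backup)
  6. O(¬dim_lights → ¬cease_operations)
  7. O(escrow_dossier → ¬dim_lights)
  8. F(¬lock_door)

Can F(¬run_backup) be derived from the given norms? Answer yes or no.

Yes

F(¬lock_door) at premise 8 means O(lock_door).
Applying K to premise 3 (O(lock_door → ¬countersign_backup)) and O(lock_door) yields O(¬countersign_backup).
The contrapositive of premise 5 (O(¬cease_operations → countersign_backup)) is O(¬countersign_backup → cease_operations), and O(¬countersign_backup) is already established, so O(cease_operations).
Premise 6, O(¬dim_lights → ¬cease_operations), contraposes to O(cease_operations → dim_lights); with O(cease_operations) we get O(dim_lights).
Premise 7 is O(escrow_dossier → ¬dim_lights); contrapositively O(dim_lights → ¬escrow_dossier). Since O(dim_lights) holds, K gives O(¬escrow_dossier).
The contrapositive of premise 2 (O(evacuate → escrow_dossier)) is O(¬escrow_dossier → ¬evacuate), and O(¬escrow_dossier) is already established, so O(¬evacuate).
The contrapositive of premise 4 (O(¬run_backup → evacuate)) is O(¬evacuate → run_backup), and O(¬evacuate) is already established, so O(run_backup).
Premise 1 does not contribute to this derivation.
So O(run_backup) holds, i.e. F(¬run_backup). The claim follows.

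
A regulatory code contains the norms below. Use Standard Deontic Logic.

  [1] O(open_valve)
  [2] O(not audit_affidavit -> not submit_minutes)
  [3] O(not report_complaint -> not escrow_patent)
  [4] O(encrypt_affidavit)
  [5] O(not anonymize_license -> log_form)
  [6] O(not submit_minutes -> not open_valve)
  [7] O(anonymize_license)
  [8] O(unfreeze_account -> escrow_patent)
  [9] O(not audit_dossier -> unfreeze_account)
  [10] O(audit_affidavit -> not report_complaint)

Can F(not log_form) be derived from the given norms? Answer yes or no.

No

Premise 5 is O(not anonymize_license -> log_form), but O(not anonymize_license) is not derivable from the premises, so it does not yield O(log_form).
No other premise forces O(log_form). An ideal world satisfying every premise can still have not log_form true, so F(not log_form) is not derivable.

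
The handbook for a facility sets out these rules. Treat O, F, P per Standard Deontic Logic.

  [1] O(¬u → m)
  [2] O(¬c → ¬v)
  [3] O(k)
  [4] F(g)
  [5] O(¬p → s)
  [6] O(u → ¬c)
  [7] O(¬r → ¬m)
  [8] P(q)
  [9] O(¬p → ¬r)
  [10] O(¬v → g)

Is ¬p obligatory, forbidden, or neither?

Forbidden

Premise 4, F(g), is equivalent to O(¬g).
Premise 10 is O(¬v → g); contrapositively O(¬g → v). Since O(¬g) holds, K gives O(v).
The contrapositive of premise 2 (O(¬c → ¬v)) is O(v → c), and O(v) is already established, so O(c).
Premise 6 is O(u → ¬c); contrapositively O(c → ¬u). Since O(c) holds, K gives O(¬u).
Applying K to premise 1 (O(¬u → m)) and O(¬u) yields O(m).
The contrapositive of premise 7 (O(¬r → ¬m)) is O(m → r), and O(m) is already established, so O(r).
Premise 9, O(¬p → ¬r), contraposes to O(r → p); with O(r) we get O(p).
Premises 3, 5, 8 do not contribute to this derivation.
Thus O(p), which is F(¬p): ¬p is forbidden.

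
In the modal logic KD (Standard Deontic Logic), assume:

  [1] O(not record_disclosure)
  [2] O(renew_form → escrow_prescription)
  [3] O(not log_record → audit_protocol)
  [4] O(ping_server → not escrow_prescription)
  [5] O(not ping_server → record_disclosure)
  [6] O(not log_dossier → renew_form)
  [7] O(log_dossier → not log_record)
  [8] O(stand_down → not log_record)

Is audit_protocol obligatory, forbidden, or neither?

Obligatory

From premise 1 we have O(not record_disclosure).
Premise 5 is O(not ping_server → record_disclosure); contrapositively O(not record_disclosure → ping_server). Since O(not record_disclosure) holds, K gives O(ping_server).
From O(ping_server) and premise 4, O(ping_server → not escrow_prescription), we obtain O(not escrow_prescription).
Premise 2, O(renew_form → escrow_prescription), contraposes to O(not escrow_prescription → not renew_form); with O(not escrow_prescription) we get O(not renew_form).
Premise 6 is O(not log_dossier → renew_form); contrapositively O(not renew_form → log_dossier). Since O(not renew_form) holds, K gives O(log_dossier).
With premise 7, O(log_dossier → not log_record), the K-axiom yields O(not log_record).
Premise 3 is O(not log_record → audit_protocol); since O(not log_record), deontic closure gives O(audit_protocol).
Premise 8 does not contribute to this derivation.
Hence audit_protocol is obligatory.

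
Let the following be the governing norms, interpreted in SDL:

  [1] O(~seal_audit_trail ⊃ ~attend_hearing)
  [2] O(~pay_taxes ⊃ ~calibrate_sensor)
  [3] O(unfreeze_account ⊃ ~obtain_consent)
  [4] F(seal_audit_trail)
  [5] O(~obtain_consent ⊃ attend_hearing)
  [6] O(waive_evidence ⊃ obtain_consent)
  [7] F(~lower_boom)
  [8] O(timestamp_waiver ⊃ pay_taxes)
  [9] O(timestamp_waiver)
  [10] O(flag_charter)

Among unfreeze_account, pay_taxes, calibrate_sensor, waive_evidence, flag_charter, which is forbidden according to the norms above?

Premise 4, F(seal_audit_trail), is equivalent to O(~seal_audit_trail).
Premise 1 is O(~seal_audit_trail ⊃ ~attend_hearing); since O(~seal_audit_trail), deontic closure gives O(~attend_hearing).
Premise 5, O(~obtain_consent ⊃ attend_hearing), contraposes to O(~attend_hearing ⊃ obtain_consent); with O(~attend_hearing) we get O(obtain_consent).
Premise 3 is O(unfreeze_account ⊃ ~obtain_consent); contrapositively O(obtain_consent ⊃ ~unfreeze_account). Since O(obtain_consent) holds, K gives O(~unfreeze_account).
So O(~unfreeze_account) holds, i.e. unfreeze_account is forbidden. None of the other listed options is forbidden under the premises.

unfreeze_account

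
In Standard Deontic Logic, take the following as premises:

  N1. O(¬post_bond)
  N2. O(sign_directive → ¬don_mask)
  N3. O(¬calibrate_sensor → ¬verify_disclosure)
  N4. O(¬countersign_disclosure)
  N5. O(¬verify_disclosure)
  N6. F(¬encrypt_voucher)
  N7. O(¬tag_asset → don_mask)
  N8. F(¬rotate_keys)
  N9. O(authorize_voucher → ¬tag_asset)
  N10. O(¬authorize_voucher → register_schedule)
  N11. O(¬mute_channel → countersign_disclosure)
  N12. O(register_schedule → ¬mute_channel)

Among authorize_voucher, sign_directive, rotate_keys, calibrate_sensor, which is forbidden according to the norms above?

From premise 4 we have O(¬countersign_disclosure).
Premise 11, O(¬mute_channel → countersign_disclosure), contraposes to O(¬countersign_disclosure → mute_channel); with O(¬countersign_disclosure) we get O(mute_channel).
Premise 12, O(register_schedule → ¬mute_channel), contraposes to O(mute_channel → ¬register_schedule); with O(mute_channel) we get O(¬register_schedule).
Premise 10, O(¬authorize_voucher → register_schedule), contraposes to O(¬register_schedule → authorize_voucher); with O(¬register_schedule) we get O(authorize_voucher).
Premise 9 is O(authorize_voucher → ¬tag_asset); since O(authorize_voucher), deontic closure gives O(¬tag_asset).
With premise 7, O(¬tag_asset → don_mask), the K-axiom yields O(don_mask).
Premise 2 is O(sign_directive → ¬don_mask); contrapositively O(don_mask → ¬sign_directive). Since O(don_mask) holds, K gives O(¬sign_directive).
So O(¬sign_directive) holds, i.e. sign_directive is forbidden. None of the other listed options is forbidden under the premises.

sign_directive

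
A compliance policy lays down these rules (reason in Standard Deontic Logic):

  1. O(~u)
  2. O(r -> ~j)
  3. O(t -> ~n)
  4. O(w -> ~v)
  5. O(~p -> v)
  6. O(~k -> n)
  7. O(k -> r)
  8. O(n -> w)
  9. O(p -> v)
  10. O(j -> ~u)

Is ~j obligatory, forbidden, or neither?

Premises 5 and 9 cover both cases: O(~p -> v) and O(p -> v). Since ~p ∨ p is a tautology, O(v) follows.
Premise 4 is O(w -> ~v); contrapositively O(v -> ~w). Since O(v) holds, K gives O(~w).
Premise 8 is O(n -> w); contrapositively O(~w -> ~n). Since O(~w) holds, K gives O(~n).
The contrapositive of premise 6 (O(~k -> n)) is O(~n -> k), and O(~n) is already established, so O(k).
From O(k) and premise 7, O(k -> r), we obtain O(r).
With premise 2, O(r -> ~j), the K-axiom yields O(~j).
Premises 1, 3, 10 do not contribute to this derivation.
Hence ~j is obligatory.

Obligatory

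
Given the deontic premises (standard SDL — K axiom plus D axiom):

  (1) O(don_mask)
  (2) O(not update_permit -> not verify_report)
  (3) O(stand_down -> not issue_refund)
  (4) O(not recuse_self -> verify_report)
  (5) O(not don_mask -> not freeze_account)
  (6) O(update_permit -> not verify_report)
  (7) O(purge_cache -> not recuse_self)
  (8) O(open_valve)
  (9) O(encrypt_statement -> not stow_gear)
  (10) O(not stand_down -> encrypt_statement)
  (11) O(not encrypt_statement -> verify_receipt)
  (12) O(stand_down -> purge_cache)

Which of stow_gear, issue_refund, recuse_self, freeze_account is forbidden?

Premises 6 and 2 cover both cases: O(update_permit -> not verify_report) and O(not update_permit -> not verify_report). Since update_permit ∨ not update_permit is a tautology, O(not verify_report) follows.
The contrapositive of premise 4 (O(not recuse_self -> verify_report)) is O(not verify_report -> recuse_self), and O(not verify_report) is already established, so O(recuse_self).
The contrapositive of premise 7 (O(purge_cache -> not recuse_self)) is O(recuse_self -> not purge_cache), and O(recuse_self) is already established, so O(not purge_cache).
Premise 12, O(stand_down -> purge_cache), contraposes to O(not purge_cache -> not stand_down); with O(not purge_cache) we get O(not stand_down).
With premise 10, O(not stand_down -> encrypt_statement), the K-axiom yields O(encrypt_statement).
With premise 9, O(encrypt_statement -> not stow_gear), the K-axiom yields O(not stow_gear).
So O(not stow_gear) holds, i.e. stow_gear is forbidden. None of the other listed options is forbidden under the premises.

stow_gear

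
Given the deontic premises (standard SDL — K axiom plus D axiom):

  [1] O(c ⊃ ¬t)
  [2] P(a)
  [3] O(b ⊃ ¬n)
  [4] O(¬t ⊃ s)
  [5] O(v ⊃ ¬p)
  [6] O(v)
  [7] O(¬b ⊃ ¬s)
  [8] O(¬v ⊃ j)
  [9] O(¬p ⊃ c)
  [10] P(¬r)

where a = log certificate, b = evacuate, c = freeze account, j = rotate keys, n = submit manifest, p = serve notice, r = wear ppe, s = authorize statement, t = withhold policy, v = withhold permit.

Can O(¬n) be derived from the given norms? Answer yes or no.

Premise 6 gives O(v).
Applying K to premise 5 (O(v ⊃ ¬p)) and O(v) yields O(¬p).
Applying K to premise 9 (O(¬p ⊃ c)) and O(¬p) yields O(c).
From O(c) and premise 1, O(c ⊃ ¬t), we obtain O(¬t).
Premise 4 is O(¬t ⊃ s); since O(¬t), deontic closure gives O(s).
The contrapositive of premise 7 (O(¬b ⊃ ¬s)) is O(s ⊃ b), and O(s) is already established, so O(b).
With premise 3, O(b ⊃ ¬n), the K-axiom yields O(¬n).
Premises 2, 8, 10 do not contribute to this derivation.
So O(¬n) follows.

Yes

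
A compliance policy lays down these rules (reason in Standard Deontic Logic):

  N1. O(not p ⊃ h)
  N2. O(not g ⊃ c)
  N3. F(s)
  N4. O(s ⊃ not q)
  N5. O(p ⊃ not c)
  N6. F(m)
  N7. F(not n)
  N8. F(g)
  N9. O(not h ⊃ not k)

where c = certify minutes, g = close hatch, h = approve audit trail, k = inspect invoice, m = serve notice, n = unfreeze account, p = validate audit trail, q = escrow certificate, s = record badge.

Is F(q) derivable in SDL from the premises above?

No

Premise 4 is O(s ⊃ not q), but O(s) is not derivable from the premises, so it does not yield O(not q).
No other premise forces O(not q). An ideal world satisfying every premise can still have q true, so F(q) is not derivable.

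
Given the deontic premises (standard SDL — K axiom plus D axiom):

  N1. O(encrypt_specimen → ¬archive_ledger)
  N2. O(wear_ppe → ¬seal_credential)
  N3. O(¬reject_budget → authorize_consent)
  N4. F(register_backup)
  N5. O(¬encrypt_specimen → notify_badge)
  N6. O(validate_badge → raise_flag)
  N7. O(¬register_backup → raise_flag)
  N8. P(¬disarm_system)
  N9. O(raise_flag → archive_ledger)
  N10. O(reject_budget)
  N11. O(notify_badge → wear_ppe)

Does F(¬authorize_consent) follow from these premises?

Premise 3 is O(¬reject_budget → authorize_consent), but O(¬reject_budget) is not derivable from the premises, so it does not yield O(authorize_consent).
No other premise forces O(authorize_consent). An ideal world satisfying every premise can still have ¬authorize_consent true, so F(¬authorize_consent) is not derivable.

No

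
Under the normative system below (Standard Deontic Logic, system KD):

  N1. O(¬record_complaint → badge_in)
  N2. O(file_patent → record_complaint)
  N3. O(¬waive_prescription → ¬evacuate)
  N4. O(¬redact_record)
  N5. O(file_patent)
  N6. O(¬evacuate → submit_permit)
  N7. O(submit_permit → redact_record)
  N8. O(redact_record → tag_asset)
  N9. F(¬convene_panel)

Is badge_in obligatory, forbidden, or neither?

Neither

Premise 1 is O(¬record_complaint → badge_in), but O(¬record_complaint) is not derivable from the premises, so it does not yield O(badge_in).
No premise or chain of K-axiom applications forces O(badge_in), and none forces O(¬badge_in). So badge_in is neither obligatory nor forbidden under these norms.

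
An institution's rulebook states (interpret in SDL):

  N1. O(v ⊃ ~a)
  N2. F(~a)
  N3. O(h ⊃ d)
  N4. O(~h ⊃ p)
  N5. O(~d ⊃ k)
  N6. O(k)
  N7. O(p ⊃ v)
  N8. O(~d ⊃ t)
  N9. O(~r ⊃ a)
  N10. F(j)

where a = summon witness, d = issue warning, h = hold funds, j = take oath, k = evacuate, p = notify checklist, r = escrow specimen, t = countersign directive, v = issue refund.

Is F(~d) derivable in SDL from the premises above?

Yes

Premise 2 is F(~a), i.e. O(a).
Premise 1 is O(v ⊃ ~a); contrapositively O(a ⊃ ~v). Since O(a) holds, K gives O(~v).
Premise 7, O(p ⊃ v), contraposes to O(~v ⊃ ~p); with O(~v) we get O(~p).
Premise 4, O(~h ⊃ p), contraposes to O(~p ⊃ h); with O(~p) we get O(h).
Applying K to premise 3 (O(h ⊃ d)) and O(h) yields O(d).
Premises 5, 6, 8, 9, 10 do not contribute to this derivation.
So O(d) holds, i.e. F(~d). The claim follows.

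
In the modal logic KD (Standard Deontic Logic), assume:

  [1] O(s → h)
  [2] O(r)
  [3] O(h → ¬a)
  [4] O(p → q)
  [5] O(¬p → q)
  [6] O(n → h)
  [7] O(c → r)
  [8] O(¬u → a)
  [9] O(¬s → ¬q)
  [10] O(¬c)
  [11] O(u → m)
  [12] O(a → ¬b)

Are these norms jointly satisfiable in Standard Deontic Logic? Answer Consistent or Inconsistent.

Premise 7 is O(c → r); even if O(r) held, inferring O(c) would be affirming the consequent — invalid.
So O(c) is not derivable, and the apparent clash with O(¬c) does not arise.
A world satisfying every obligation exists (e.g. a=false, b=false, c=false, h=true, m=true, n=false, p=false, q=true, r=true, s=true, u=true); no atom is both obligatory and forbidden, so the set is consistent.

Consistent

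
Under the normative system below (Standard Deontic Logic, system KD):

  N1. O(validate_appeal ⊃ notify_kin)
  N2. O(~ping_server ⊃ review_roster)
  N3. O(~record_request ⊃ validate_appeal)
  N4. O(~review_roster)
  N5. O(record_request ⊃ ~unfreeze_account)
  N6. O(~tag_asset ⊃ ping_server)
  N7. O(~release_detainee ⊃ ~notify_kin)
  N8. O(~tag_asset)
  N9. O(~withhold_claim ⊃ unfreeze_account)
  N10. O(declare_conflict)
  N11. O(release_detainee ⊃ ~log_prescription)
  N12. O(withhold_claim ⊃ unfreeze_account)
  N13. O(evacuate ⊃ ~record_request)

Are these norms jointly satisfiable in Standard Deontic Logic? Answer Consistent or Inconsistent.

Consistent

Premise 2 is O(~ping_server ⊃ review_roster), but O(~ping_server) is not derivable from the premises, so it does not yield O(review_roster).
So O(review_roster) is not derivable, and the apparent clash with O(~review_roster) does not arise.
A world satisfying every obligation exists (e.g. declare_conflict=true, evacuate=false, log_prescription=false, notify_kin=true, ping_server=true, record_request=false, release_detainee=true, review_roster=false, tag_asset=false, unfreeze_account=true, validate_appeal=true, withhold_claim=false); no atom is both obligatory and forbidden, so the set is consistent.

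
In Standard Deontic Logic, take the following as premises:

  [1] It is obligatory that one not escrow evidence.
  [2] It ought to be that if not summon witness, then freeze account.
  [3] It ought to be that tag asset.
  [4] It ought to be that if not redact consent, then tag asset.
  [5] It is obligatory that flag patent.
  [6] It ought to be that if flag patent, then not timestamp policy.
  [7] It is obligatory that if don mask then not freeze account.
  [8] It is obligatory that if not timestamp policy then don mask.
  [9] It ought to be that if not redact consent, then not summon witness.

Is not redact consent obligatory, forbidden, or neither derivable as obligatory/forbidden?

Forbidden

From premise 5 we have O(flag_patent).
Premise 6 is O(flag_patent → ¬timestamp_policy); since O(flag_patent), deontic closure gives O(¬timestamp_policy).
Applying K to premise 8 (O(¬timestamp_policy → don_mask)) and O(¬timestamp_policy) yields O(don_mask).
With premise 7, O(don_mask → ¬freeze_account), the K-axiom yields O(¬freeze_account).
The contrapositive of premise 2 (O(¬summon_witness → freeze_account)) is O(¬freeze_account → summon_witness), and O(¬freeze_account) is already established, so O(summon_witness).
The contrapositive of premise 9 (O(¬redact_consent → ¬summon_witness)) is O(summon_witness → redact_consent), and O(summon_witness) is already established, so O(redact_consent).
Premises 1, 3, 4 do not contribute to this derivation.
Thus O(redact_consent), which is F(¬redact_consent): ¬redact_consent is forbidden.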